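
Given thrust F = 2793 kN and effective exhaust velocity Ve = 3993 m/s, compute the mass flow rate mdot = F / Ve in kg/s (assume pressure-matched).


mdot = F / Ve = 2793000 / 3993 = 699.5 kg/s

699.5 kg/s


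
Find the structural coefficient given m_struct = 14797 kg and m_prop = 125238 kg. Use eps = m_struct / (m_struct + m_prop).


eps = 14797 / (14797 + 125238) = 0.1057

0.1057


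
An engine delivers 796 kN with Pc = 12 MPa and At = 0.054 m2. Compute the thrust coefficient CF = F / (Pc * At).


CF = 796000 / (12e6 * 0.054) = 1.23

1.23


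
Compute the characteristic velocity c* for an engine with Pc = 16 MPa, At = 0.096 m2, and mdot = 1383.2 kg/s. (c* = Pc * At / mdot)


c* = 16e6 * 0.096 / 1383.2 = 1110 m/s

1110 m/s


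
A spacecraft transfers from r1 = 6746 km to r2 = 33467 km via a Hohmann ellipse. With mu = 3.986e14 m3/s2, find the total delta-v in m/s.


V1 = sqrt(mu/r1) = 7686.8 m/s
dV1 = V1*(sqrt(2*r2/(r1+r2)) - 1) = 2230.32 m/s
V2 = sqrt(mu/r2) = 3451.12 m/s
dV2 = V2*(1 - sqrt(2*r1/(r1+r2))) = 1452.11 m/s
Total dV = 3682 m/s

3682 m/s


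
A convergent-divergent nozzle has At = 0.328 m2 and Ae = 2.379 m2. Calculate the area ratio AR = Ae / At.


AR = 2.379 / 0.328 = 7.3

7.3


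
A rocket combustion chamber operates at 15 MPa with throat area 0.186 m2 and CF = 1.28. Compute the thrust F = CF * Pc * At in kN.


F = 1.28 * 15e6 * 0.186 = 3.5712e+06 N = 3571.2 kN

3571.2 kN


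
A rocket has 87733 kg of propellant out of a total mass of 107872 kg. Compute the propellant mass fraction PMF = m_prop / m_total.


PMF = 87733 / 107872 = 0.813

0.813


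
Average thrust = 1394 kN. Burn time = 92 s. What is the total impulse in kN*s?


It = 1394 * 92 = 128248 kN*s

128248 kN*s


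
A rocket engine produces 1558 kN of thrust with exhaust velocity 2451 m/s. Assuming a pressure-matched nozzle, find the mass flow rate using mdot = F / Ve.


mdot = F / Ve = 1558000 / 2451 = 635.7 kg/s

635.7 kg/s


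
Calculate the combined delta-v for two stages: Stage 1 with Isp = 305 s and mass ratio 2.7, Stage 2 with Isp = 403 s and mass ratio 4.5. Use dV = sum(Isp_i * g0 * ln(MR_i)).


dV1 = 305 * 9.81 * ln(2.7) = 2971.9 m/s
dV2 = 403 * 9.81 * ln(4.5) = 5946.3 m/s
Total dV = 2971.9 + 5946.3 = 8918.2 m/s ~ 8918 m/s

8918 m/s


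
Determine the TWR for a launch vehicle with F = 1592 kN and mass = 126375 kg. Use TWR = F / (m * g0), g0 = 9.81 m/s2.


TWR = 1592000 / (126375 * 9.81) = 1.28

1.28


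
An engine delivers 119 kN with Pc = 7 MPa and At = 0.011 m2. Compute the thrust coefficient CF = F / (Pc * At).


CF = 119000 / (7e6 * 0.011) = 1.55

1.55


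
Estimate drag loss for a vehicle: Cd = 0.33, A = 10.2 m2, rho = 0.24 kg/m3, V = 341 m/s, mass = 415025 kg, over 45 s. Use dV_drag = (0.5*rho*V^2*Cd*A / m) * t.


D = 0.5 * 0.24 * 341^2 * 0.33 * 10.2 = 46968.22 N
a = 46968.22 / 415025 = 0.1132 m/s2
dV = 0.1132 * 45 = 5.1 m/s

5.1 m/s


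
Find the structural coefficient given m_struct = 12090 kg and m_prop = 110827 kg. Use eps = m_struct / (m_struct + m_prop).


eps = 12090 / (12090 + 110827) = 0.0984

0.0984


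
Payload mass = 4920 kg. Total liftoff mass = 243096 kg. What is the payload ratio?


PR = 4920 / 243096 = 0.0202

0.0202


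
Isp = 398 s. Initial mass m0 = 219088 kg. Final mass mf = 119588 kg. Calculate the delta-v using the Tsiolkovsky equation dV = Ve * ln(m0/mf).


Ve = 398 * 9.81 = 3904.38 m/s
dV = 3904.38 * ln(219088/119588) = 2364 m/s

2364 m/s


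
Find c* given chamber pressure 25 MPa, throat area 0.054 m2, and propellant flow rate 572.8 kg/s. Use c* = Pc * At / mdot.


c* = 25e6 * 0.054 / 572.8 = 2357 m/s

2357 m/s


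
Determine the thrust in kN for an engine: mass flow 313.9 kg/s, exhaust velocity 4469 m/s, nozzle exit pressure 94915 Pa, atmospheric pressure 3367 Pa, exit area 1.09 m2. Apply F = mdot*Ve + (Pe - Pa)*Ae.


F = 313.9 * 4469 + (94915 - 3367) * 1.09 = 1.5026e+06 N = 1502.6 kN

1502.6 kN


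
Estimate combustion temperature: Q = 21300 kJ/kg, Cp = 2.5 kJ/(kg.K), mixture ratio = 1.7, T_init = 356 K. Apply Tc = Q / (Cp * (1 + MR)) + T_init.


Tc = 21300 / (2.5 * (1 + 1.7)) + 356 = 3512 K

3512 K


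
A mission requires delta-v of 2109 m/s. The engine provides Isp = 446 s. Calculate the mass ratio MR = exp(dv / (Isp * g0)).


Ve = 446 * 9.81 = 4375.26 m/s
MR = exp(2109 / 4375.26) = 1.619

1.619


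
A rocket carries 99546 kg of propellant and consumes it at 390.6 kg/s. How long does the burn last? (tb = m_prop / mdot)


tb = 99546 / 390.6 = 254.9 s

254.9 s


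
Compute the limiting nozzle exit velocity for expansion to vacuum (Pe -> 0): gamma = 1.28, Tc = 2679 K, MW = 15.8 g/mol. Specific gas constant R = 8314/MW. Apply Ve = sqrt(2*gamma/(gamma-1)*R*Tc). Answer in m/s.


R = 8314 / 15.8 = 526.2 J/(kg.K)
Ve = sqrt(2 * 1.28 / (1.28 - 1) * 526.2 * 2679) = 3590 m/s

3590 m/s


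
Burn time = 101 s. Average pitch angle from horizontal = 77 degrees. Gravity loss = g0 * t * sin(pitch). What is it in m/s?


GL = 9.81 * 101 * sin(77 deg) = 965 m/s

965 m/s


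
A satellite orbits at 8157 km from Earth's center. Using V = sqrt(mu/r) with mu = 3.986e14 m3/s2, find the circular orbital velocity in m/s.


V = sqrt(3.986e14 / 8157000) = 6990 m/s

6990 m/s


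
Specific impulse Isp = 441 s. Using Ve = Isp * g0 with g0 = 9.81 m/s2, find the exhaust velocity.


Ve = Isp * g0 = 441 * 9.81 = 4326.2 m/s

4326.2 m/s


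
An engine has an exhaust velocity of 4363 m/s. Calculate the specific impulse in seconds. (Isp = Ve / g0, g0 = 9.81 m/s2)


Isp = Ve / g0 = 4363 / 9.81 = 444.8 s

444.8 s


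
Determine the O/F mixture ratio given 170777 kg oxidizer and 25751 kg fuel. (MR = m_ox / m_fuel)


MR = 170777 / 25751 = 6.63

6.63


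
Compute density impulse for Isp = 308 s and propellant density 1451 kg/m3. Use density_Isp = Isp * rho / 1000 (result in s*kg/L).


rho*Isp = 308 * 1451 / 1000 = 447 s*kg/L

447 s*kg/L


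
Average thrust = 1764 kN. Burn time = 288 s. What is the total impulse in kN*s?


It = 1764 * 288 = 508032 kN*s

508032 kN*s


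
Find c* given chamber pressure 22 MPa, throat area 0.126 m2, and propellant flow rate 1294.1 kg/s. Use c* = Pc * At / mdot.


c* = 22e6 * 0.126 / 1294.1 = 2142 m/s

2142 m/s


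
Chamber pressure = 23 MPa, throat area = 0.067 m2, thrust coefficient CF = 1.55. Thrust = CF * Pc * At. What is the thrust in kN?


F = 1.55 * 23e6 * 0.067 = 2.3886e+06 N = 2388.6 kN

2388.6 kN


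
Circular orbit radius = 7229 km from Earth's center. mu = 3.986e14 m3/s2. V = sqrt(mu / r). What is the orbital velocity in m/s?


V = sqrt(3.986e14 / 7229000) = 7426 m/s

7426 m/s


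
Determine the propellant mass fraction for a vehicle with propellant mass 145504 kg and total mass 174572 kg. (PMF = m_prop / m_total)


PMF = 145504 / 174572 = 0.833

0.833


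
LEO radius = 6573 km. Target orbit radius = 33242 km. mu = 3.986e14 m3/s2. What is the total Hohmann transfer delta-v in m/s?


V1 = sqrt(mu/r1) = 7787.3 m/s
dV1 = V1*(sqrt(2*r2/(r1+r2)) - 1) = 2275.58 m/s
V2 = sqrt(mu/r2) = 3462.78 m/s
dV2 = V2*(1 - sqrt(2*r1/(r1+r2))) = 1473.03 m/s
Total dV = 3749 m/s

3749 m/s


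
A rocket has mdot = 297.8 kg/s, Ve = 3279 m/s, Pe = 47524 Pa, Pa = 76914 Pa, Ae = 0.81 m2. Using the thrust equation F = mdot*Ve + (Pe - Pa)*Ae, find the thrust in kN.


F = 297.8 * 3279 + (47524 - 76914) * 0.81 = 952680.0 N = 952.7 kN

952.7 kN


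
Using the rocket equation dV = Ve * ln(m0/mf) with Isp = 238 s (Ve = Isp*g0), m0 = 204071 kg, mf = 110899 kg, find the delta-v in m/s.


Ve = 238 * 9.81 = 2334.78 m/s
dV = 2334.78 * ln(204071/110899) = 1424 m/s

1424 m/s


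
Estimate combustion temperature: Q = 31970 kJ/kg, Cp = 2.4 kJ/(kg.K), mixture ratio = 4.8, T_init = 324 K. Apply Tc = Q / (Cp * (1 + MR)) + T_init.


Tc = 31970 / (2.4 * (1 + 4.8)) + 324 = 2621 K

2621 K


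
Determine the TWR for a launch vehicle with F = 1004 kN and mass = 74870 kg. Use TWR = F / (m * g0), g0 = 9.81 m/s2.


TWR = 1004000 / (74870 * 9.81) = 1.37

1.37


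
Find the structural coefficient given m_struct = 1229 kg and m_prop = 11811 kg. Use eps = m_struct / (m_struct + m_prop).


eps = 1229 / (1229 + 11811) = 0.0942

0.0942


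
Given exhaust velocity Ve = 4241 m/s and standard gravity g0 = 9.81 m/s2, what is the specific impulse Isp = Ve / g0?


Isp = Ve / g0 = 4241 / 9.81 = 432.3 s

432.3 s


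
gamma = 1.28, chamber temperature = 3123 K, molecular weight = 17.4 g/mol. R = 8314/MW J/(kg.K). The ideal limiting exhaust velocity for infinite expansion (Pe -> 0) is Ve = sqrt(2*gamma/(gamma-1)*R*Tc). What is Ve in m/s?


R = 8314 / 17.4 = 477.82 J/(kg.K)
Ve = sqrt(2 * 1.28 / (1.28 - 1) * 477.82 * 3123) = 3694 m/s

3694 m/s


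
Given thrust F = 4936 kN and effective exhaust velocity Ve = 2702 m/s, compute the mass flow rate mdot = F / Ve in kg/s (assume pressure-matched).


mdot = F / Ve = 4936000 / 2702 = 1826.8 kg/s

1826.8 kg/s


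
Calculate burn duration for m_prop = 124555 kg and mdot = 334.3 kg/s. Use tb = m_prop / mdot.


tb = 124555 / 334.3 = 372.6 s

372.6 s


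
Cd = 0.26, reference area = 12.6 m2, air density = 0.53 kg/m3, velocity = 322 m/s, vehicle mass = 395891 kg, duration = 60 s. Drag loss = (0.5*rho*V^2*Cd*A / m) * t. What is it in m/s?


D = 0.5 * 0.53 * 322^2 * 0.26 * 12.6 = 90012.23 N
a = 90012.23 / 395891 = 0.2274 m/s2
dV = 0.2274 * 60 = 13.6 m/s

13.6 m/s


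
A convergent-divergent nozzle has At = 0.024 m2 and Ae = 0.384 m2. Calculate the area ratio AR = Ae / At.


AR = 0.384 / 0.024 = 16.0

16.0


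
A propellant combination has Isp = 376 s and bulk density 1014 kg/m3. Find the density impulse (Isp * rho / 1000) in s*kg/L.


rho*Isp = 376 * 1014 / 1000 = 381 s*kg/L

381 s*kg/L


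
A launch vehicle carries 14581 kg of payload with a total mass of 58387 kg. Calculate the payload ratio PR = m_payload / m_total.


PR = 14581 / 58387 = 0.2497

0.2497


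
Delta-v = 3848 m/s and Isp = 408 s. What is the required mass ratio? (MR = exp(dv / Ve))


Ve = 408 * 9.81 = 4002.48 m/s
MR = exp(3848 / 4002.48) = 2.615

2.615


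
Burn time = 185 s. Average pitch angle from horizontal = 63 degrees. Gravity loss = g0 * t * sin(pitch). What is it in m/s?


GL = 9.81 * 185 * sin(63 deg) = 1617 m/s

1617 m/s


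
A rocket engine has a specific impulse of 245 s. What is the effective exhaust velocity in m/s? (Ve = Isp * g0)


Ve = Isp * g0 = 245 * 9.81 = 2403.5 m/s

2403.5 m/s


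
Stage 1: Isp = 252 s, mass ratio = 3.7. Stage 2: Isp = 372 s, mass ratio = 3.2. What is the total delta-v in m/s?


dV1 = 252 * 9.81 * ln(3.7) = 3234.4 m/s
dV2 = 372 * 9.81 * ln(3.2) = 4244.7 m/s
Total dV = 3234.4 + 4244.7 = 7479.1 m/s ~ 7479 m/s

7479 m/s


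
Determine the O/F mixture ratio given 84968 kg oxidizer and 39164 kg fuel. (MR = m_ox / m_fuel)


MR = 84968 / 39164 = 2.17

2.17


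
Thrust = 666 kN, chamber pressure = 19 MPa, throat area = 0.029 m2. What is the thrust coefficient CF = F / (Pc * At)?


CF = 666000 / (19e6 * 0.029) = 1.21

1.21


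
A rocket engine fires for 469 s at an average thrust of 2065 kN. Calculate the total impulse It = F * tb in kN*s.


It = 2065 * 469 = 968485 kN*s

968485 kN*s


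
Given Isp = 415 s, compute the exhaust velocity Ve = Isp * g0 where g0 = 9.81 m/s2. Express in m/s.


Ve = Isp * g0 = 415 * 9.81 = 4071.2 m/s

4071.2 m/s


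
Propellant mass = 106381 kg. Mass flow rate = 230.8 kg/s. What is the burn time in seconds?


tb = 106381 / 230.8 = 460.9 s

460.9 s


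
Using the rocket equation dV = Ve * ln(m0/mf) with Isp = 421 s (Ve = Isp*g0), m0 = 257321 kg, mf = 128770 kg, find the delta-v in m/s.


Ve = 421 * 9.81 = 4130.01 m/s
dV = 4130.01 * ln(257321/128770) = 2859 m/s

2859 m/s


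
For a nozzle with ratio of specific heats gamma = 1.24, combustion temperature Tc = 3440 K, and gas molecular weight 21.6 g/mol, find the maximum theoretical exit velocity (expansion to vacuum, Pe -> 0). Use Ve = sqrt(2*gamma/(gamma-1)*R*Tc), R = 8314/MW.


R = 8314 / 21.6 = 384.91 J/(kg.K)
Ve = sqrt(2 * 1.24 / (1.24 - 1) * 384.91 * 3440) = 3699 m/s

3699 m/s


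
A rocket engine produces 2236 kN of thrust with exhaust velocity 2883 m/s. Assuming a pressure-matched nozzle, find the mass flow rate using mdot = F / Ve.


mdot = F / Ve = 2236000 / 2883 = 775.6 kg/s

775.6 kg/s


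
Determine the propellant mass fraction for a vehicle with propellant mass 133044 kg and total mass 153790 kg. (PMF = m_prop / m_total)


PMF = 133044 / 153790 = 0.865

0.865


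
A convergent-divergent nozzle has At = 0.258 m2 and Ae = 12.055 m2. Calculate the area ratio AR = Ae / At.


AR = 12.055 / 0.258 = 46.7

46.7


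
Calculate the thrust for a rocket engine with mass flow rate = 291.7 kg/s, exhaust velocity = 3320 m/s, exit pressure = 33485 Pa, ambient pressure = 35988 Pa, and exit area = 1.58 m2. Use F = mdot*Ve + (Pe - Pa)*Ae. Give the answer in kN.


F = 291.7 * 3320 + (33485 - 35988) * 1.58 = 964489.0 N = 964.5 kN

964.5 kN


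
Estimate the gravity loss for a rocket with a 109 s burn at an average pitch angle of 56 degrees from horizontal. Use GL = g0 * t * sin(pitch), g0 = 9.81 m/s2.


GL = 9.81 * 109 * sin(56 deg) = 886 m/s

886 m/s


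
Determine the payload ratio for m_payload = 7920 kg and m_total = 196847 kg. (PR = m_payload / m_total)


PR = 7920 / 196847 = 0.0402

0.0402


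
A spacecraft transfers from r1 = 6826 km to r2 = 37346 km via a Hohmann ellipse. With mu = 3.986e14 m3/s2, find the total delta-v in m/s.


V1 = sqrt(mu/r1) = 7641.62 m/s
dV1 = V1*(sqrt(2*r2/(r1+r2)) - 1) = 2295.24 m/s
V2 = sqrt(mu/r2) = 3266.98 m/s
dV2 = V2*(1 - sqrt(2*r1/(r1+r2))) = 1450.75 m/s
Total dV = 3746 m/s

3746 m/s


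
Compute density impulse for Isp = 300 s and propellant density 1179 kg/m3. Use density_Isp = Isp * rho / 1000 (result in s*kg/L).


rho*Isp = 300 * 1179 / 1000 = 354 s*kg/L

354 s*kg/L


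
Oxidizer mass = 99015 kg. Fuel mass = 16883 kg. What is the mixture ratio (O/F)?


MR = 99015 / 16883 = 5.86

5.86


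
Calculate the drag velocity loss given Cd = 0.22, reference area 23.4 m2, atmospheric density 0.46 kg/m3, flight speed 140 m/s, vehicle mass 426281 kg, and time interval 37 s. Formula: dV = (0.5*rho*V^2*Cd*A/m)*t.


D = 0.5 * 0.46 * 140^2 * 0.22 * 23.4 = 23207.18 N
a = 23207.18 / 426281 = 0.0544 m/s2
dV = 0.0544 * 37 = 2.0 m/s

2.0 m/s


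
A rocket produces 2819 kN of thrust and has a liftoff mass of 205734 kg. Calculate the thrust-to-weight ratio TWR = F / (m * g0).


TWR = 2819000 / (205734 * 9.81) = 1.4

1.4


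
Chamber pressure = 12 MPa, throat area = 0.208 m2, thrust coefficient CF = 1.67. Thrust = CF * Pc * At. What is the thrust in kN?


F = 1.67 * 12e6 * 0.208 = 4.1683e+06 N = 4168.3 kN

4168.3 kN


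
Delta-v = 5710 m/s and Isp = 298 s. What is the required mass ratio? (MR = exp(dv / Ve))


Ve = 298 * 9.81 = 2923.38 m/s
MR = exp(5710 / 2923.38) = 7.051

7.051


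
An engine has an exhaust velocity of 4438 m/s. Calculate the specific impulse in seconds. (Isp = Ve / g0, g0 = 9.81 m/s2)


Isp = Ve / g0 = 4438 / 9.81 = 452.4 s

452.4 s


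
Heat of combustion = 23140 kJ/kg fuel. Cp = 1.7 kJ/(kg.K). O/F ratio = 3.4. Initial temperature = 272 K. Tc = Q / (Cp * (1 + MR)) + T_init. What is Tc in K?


Tc = 23140 / (1.7 * (1 + 3.4)) + 272 = 3366 K

3366 K


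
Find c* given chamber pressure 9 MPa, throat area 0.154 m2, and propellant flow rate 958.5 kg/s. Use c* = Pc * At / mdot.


c* = 9e6 * 0.154 / 958.5 = 1446 m/s

1446 m/s


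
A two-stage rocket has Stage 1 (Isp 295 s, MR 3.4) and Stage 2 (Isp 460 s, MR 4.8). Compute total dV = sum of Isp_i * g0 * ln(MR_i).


dV1 = 295 * 9.81 * ln(3.4) = 3541.5 m/s
dV2 = 460 * 9.81 * ln(4.8) = 7078.5 m/s
Total dV = 3541.5 + 7078.5 = 10620.0 m/s ~ 10620 m/s

10620 m/s


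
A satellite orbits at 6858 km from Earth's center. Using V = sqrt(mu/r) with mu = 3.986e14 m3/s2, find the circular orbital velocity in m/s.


V = sqrt(3.986e14 / 6858000) = 7624 m/s

7624 m/s


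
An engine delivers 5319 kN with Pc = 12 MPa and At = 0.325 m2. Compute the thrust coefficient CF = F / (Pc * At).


CF = 5319000 / (12e6 * 0.325) = 1.36

1.36


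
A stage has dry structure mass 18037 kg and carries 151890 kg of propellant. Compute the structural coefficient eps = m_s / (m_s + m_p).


eps = 18037 / (18037 + 151890) = 0.1061

0.1061


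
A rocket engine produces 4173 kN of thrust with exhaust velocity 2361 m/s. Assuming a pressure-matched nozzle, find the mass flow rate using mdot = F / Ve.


mdot = F / Ve = 4173000 / 2361 = 1767.5 kg/s

1767.5 kg/s


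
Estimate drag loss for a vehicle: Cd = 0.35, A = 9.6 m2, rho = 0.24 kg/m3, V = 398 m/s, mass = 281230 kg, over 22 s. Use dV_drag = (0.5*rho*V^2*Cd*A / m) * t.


D = 0.5 * 0.24 * 398^2 * 0.35 * 9.6 = 63868.49 N
a = 63868.49 / 281230 = 0.2271 m/s2
dV = 0.2271 * 22 = 5.0 m/s

5.0 m/s


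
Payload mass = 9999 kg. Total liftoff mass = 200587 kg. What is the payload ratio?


PR = 9999 / 200587 = 0.0498

0.0498


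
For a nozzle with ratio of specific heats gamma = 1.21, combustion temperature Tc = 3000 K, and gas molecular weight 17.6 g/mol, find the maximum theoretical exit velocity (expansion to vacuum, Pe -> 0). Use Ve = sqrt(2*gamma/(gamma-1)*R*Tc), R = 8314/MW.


R = 8314 / 17.6 = 472.39 J/(kg.K)
Ve = sqrt(2 * 1.21 / (1.21 - 1) * 472.39 * 3000) = 4041 m/s

4041 m/s


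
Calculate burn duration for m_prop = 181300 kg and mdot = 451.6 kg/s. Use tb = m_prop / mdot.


tb = 181300 / 451.6 = 401.5 s

401.5 s


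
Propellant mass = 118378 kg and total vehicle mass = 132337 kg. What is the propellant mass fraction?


PMF = 118378 / 132337 = 0.895

0.895


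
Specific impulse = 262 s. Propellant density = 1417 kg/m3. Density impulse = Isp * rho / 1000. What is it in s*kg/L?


rho*Isp = 262 * 1417 / 1000 = 371 s*kg/L

371 s*kg/L


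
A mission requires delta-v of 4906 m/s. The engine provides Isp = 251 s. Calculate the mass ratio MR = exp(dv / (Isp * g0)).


Ve = 251 * 9.81 = 2462.31 m/s
MR = exp(4906 / 2462.31) = 7.333

7.333


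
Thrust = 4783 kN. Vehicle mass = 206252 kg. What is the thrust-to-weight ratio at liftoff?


TWR = 4783000 / (206252 * 9.81) = 2.36

2.36


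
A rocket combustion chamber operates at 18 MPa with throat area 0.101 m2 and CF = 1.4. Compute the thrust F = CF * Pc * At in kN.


F = 1.4 * 18e6 * 0.101 = 2.5452e+06 N = 2545.2 kN

2545.2 kN


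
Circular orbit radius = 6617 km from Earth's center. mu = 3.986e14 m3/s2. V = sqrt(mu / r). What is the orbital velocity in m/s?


V = sqrt(3.986e14 / 6617000) = 7761 m/s

7761 m/s


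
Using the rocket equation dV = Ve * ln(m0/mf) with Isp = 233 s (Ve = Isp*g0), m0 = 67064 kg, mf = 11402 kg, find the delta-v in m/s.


Ve = 233 * 9.81 = 2285.73 m/s
dV = 2285.73 * ln(67064/11402) = 4050 m/s

4050 m/s


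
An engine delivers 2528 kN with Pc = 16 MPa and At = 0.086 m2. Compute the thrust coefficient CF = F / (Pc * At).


CF = 2528000 / (16e6 * 0.086) = 1.84

1.84


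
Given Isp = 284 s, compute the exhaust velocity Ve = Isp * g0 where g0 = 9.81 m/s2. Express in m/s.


Ve = Isp * g0 = 284 * 9.81 = 2786.0 m/s

2786.0 m/s


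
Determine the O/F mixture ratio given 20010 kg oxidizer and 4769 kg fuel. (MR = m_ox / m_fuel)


MR = 20010 / 4769 = 4.2

4.2


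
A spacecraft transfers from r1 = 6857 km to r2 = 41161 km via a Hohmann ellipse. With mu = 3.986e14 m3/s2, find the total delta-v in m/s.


V1 = sqrt(mu/r1) = 7624.33 m/s
dV1 = V1*(sqrt(2*r2/(r1+r2)) - 1) = 2358.59 m/s
V2 = sqrt(mu/r2) = 3111.9 m/s
dV2 = V2*(1 - sqrt(2*r1/(r1+r2))) = 1448.85 m/s
Total dV = 3807 m/s

3807 m/s


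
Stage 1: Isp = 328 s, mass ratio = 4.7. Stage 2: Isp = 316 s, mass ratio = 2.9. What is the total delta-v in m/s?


dV1 = 328 * 9.81 * ln(4.7) = 4979.6 m/s
dV2 = 316 * 9.81 * ln(2.9) = 3300.6 m/s
Total dV = 4979.6 + 3300.6 = 8280.2 m/s ~ 8280 m/s

8280 m/s


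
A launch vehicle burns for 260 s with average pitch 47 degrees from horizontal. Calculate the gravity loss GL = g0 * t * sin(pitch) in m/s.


GL = 9.81 * 260 * sin(47 deg) = 1865 m/s

1865 m/s


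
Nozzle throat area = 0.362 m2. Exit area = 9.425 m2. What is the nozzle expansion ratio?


AR = 9.425 / 0.362 = 26.0

26.0


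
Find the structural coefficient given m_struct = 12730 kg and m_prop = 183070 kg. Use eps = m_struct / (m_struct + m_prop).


eps = 12730 / (12730 + 183070) = 0.065

0.065


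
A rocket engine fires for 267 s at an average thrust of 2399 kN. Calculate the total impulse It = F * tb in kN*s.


It = 2399 * 267 = 640533 kN*s

640533 kN*s


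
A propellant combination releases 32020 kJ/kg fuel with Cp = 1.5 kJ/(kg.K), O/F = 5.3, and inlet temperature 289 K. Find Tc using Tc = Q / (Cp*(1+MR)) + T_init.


Tc = 32020 / (1.5 * (1 + 5.3)) + 289 = 3677 K

3677 K


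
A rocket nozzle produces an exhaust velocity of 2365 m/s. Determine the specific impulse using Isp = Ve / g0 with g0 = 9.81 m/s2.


Isp = Ve / g0 = 2365 / 9.81 = 241.1 s

241.1 s


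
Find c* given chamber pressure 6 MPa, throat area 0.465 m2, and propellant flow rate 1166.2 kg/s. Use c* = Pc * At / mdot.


c* = 6e6 * 0.465 / 1166.2 = 2392 m/s

2392 m/s


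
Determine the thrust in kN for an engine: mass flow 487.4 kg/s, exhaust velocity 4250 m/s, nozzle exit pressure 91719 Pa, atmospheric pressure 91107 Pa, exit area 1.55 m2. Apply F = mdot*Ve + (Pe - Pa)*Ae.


F = 487.4 * 4250 + (91719 - 91107) * 1.55 = 2.0724e+06 N = 2072.4 kN

2072.4 kN


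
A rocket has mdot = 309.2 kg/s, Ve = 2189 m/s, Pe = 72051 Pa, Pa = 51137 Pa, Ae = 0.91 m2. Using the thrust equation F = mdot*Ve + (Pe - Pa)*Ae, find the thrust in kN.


F = 309.2 * 2189 + (72051 - 51137) * 0.91 = 695871.0 N = 695.9 kN

695.9 kN


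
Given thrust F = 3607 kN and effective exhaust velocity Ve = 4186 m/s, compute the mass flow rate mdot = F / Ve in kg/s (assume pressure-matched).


mdot = F / Ve = 3607000 / 4186 = 861.7 kg/s

861.7 kg/s


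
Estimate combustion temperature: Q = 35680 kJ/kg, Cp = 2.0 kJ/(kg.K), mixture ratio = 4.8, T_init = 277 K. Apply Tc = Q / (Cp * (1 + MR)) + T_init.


Tc = 35680 / (2.0 * (1 + 4.8)) + 277 = 3353 K

3353 K


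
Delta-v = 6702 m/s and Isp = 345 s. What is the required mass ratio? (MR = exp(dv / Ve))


Ve = 345 * 9.81 = 3384.45 m/s
MR = exp(6702 / 3384.45) = 7.244

7.244


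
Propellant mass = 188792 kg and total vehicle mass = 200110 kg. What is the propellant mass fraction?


PMF = 188792 / 200110 = 0.943

0.943


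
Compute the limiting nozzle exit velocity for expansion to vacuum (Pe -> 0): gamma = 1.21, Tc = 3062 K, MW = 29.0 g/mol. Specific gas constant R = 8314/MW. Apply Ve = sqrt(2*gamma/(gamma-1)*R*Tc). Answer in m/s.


R = 8314 / 29.0 = 286.69 J/(kg.K)
Ve = sqrt(2 * 1.21 / (1.21 - 1) * 286.69 * 3062) = 3181 m/s

3181 m/s


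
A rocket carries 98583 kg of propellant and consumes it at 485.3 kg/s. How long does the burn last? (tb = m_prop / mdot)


tb = 98583 / 485.3 = 203.1 s

203.1 s


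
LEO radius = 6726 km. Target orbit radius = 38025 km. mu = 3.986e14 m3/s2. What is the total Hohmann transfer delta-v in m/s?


V1 = sqrt(mu/r1) = 7698.22 m/s
dV1 = V1*(sqrt(2*r2/(r1+r2)) - 1) = 2337.27 m/s
V2 = sqrt(mu/r2) = 3237.68 m/s
dV2 = V2*(1 - sqrt(2*r1/(r1+r2))) = 1462.57 m/s
Total dV = 3800 m/s

3800 m/s


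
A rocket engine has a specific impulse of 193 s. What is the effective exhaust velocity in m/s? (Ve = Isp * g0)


Ve = Isp * g0 = 193 * 9.81 = 1893.3 m/s

1893.3 m/s


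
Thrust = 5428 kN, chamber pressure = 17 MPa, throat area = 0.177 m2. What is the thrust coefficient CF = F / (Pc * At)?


CF = 5428000 / (17e6 * 0.177) = 1.8

1.8


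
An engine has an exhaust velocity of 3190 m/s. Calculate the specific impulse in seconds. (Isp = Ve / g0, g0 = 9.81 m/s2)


Isp = Ve / g0 = 3190 / 9.81 = 325.2 s

325.2 s


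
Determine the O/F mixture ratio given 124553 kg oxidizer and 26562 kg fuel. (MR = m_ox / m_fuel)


MR = 124553 / 26562 = 4.69

4.69


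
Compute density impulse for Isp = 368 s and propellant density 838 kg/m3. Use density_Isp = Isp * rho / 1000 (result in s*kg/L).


rho*Isp = 368 * 838 / 1000 = 308 s*kg/L

308 s*kg/L


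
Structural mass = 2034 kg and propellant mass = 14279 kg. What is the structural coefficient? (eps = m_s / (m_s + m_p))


eps = 2034 / (2034 + 14279) = 0.1247

0.1247


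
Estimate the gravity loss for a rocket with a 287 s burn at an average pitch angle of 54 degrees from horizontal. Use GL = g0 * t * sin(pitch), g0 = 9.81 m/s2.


GL = 9.81 * 287 * sin(54 deg) = 2278 m/s

2278 m/s


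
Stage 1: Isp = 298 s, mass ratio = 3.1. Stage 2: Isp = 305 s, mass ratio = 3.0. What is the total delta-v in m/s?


dV1 = 298 * 9.81 * ln(3.1) = 3307.5 m/s
dV2 = 305 * 9.81 * ln(3.0) = 3287.1 m/s
Total dV = 3307.5 + 3287.1 = 6594.6 m/s ~ 6595 m/s

6595 m/s


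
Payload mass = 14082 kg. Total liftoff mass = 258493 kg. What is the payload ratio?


PR = 14082 / 258493 = 0.0545

0.0545


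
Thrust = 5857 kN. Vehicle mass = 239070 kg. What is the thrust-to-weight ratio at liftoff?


TWR = 5857000 / (239070 * 9.81) = 2.5

2.5


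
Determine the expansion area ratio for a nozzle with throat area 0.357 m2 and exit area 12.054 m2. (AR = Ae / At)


AR = 12.054 / 0.357 = 33.8

33.8


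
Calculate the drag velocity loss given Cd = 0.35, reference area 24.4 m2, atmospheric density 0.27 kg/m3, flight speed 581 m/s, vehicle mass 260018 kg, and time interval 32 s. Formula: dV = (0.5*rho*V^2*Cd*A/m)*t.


D = 0.5 * 0.27 * 581^2 * 0.35 * 24.4 = 389174.08 N
a = 389174.08 / 260018 = 1.4967 m/s2
dV = 1.4967 * 32 = 47.9 m/s

47.9 m/s


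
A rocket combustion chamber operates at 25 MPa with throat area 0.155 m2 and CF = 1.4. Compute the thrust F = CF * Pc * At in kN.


F = 1.4 * 25e6 * 0.155 = 5.4250e+06 N = 5425.0 kN

5425.0 kN


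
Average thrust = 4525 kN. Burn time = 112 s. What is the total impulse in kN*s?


It = 4525 * 112 = 506800 kN*s

506800 kN*s


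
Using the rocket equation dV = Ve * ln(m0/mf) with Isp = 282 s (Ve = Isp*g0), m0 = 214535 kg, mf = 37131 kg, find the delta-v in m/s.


Ve = 282 * 9.81 = 2766.42 m/s
dV = 2766.42 * ln(214535/37131) = 4852 m/s

4852 m/s


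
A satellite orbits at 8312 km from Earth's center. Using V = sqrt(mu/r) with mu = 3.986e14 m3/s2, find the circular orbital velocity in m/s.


V = sqrt(3.986e14 / 8312000) = 6925 m/s

6925 m/s


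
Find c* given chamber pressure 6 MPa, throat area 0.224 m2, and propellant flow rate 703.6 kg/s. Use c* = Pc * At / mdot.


c* = 6e6 * 0.224 / 703.6 = 1910 m/s

1910 m/s


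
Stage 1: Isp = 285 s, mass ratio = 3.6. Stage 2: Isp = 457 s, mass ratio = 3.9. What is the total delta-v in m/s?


dV1 = 285 * 9.81 * ln(3.6) = 3581.3 m/s
dV2 = 457 * 9.81 * ln(3.9) = 6101.5 m/s
Total dV = 3581.3 + 6101.5 = 9682.8 m/s ~ 9683 m/s

9683 m/s


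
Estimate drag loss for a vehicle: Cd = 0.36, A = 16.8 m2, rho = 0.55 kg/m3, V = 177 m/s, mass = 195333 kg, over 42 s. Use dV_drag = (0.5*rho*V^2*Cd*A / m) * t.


D = 0.5 * 0.55 * 177^2 * 0.36 * 16.8 = 52106.39 N
a = 52106.39 / 195333 = 0.2668 m/s2
dV = 0.2668 * 42 = 11.2 m/s

11.2 m/s


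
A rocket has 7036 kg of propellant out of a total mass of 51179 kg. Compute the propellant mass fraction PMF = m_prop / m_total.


PMF = 7036 / 51179 = 0.137

0.137


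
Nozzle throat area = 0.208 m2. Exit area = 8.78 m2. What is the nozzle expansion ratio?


AR = 8.78 / 0.208 = 42.2

42.2


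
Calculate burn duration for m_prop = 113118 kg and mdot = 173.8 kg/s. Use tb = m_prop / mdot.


tb = 113118 / 173.8 = 650.9 s

650.9 s


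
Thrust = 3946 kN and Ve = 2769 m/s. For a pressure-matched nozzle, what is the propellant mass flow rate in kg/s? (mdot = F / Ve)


mdot = F / Ve = 3946000 / 2769 = 1425.1 kg/s

1425.1 kg/s


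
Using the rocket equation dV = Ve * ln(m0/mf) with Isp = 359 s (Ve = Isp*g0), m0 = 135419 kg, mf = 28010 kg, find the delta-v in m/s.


Ve = 359 * 9.81 = 3521.79 m/s
dV = 3521.79 * ln(135419/28010) = 5550 m/s

5550 m/s


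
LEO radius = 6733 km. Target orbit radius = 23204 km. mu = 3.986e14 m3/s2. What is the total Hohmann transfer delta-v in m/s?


V1 = sqrt(mu/r1) = 7694.22 m/s
dV1 = V1*(sqrt(2*r2/(r1+r2)) - 1) = 1885.59 m/s
V2 = sqrt(mu/r2) = 4144.64 m/s
dV2 = V2*(1 - sqrt(2*r1/(r1+r2))) = 1364.92 m/s
Total dV = 3251 m/s

3251 m/s


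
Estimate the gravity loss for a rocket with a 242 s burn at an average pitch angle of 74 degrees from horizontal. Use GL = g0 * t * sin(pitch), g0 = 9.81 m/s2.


GL = 9.81 * 242 * sin(74 deg) = 2282 m/s

2282 m/s


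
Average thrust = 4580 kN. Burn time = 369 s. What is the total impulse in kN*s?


It = 4580 * 369 = 1690020 kN*s

1690020 kN*s


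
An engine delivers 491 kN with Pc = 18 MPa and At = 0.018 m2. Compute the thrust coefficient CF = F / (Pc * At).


CF = 491000 / (18e6 * 0.018) = 1.52

1.52


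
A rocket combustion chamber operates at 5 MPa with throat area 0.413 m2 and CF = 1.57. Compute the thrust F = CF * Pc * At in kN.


F = 1.57 * 5e6 * 0.413 = 3.2420e+06 N = 3242.1 kN

3242.1 kN


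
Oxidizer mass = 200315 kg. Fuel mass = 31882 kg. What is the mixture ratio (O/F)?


MR = 200315 / 31882 = 6.28

6.28


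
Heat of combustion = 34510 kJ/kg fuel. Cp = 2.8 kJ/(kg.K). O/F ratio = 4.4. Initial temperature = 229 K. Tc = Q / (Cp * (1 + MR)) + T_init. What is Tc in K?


Tc = 34510 / (2.8 * (1 + 4.4)) + 229 = 2511 K

2511 K


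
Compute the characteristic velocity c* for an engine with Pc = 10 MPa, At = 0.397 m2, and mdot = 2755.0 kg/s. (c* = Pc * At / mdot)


c* = 10e6 * 0.397 / 2755.0 = 1441 m/s

1441 m/s


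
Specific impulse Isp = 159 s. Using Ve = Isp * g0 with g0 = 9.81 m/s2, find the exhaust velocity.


Ve = Isp * g0 = 159 * 9.81 = 1559.8 m/s

1559.8 m/s


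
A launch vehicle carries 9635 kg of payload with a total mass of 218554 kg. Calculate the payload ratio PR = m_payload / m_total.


PR = 9635 / 218554 = 0.0441

0.0441


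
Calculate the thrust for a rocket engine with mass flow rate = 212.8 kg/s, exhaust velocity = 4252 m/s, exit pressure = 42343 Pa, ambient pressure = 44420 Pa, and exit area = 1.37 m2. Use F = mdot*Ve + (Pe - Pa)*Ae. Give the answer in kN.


F = 212.8 * 4252 + (42343 - 44420) * 1.37 = 901980.0 N = 902.0 kN

902.0 kN


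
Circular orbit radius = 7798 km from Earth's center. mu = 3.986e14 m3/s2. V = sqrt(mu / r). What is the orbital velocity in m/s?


V = sqrt(3.986e14 / 7798000) = 7150 m/s

7150 m/s


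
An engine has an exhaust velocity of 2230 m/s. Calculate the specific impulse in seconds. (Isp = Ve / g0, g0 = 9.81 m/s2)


Isp = Ve / g0 = 2230 / 9.81 = 227.3 s

227.3 s


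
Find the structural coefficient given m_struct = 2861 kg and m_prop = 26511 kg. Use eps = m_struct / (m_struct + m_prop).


eps = 2861 / (2861 + 26511) = 0.0974

0.0974


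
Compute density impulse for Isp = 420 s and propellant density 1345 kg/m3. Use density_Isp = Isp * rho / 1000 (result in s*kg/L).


rho*Isp = 420 * 1345 / 1000 = 565 s*kg/L

565 s*kg/L


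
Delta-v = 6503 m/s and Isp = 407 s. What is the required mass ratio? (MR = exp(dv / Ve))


Ve = 407 * 9.81 = 3992.67 m/s
MR = exp(6503 / 3992.67) = 5.097

5.097


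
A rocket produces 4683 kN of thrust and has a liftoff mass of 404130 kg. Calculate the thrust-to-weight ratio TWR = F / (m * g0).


TWR = 4683000 / (404130 * 9.81) = 1.18

1.18


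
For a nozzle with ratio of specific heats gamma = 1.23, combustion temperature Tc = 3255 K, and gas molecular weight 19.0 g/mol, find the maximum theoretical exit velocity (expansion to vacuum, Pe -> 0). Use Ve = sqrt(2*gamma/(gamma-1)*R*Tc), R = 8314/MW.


R = 8314 / 19.0 = 437.58 J/(kg.K)
Ve = sqrt(2 * 1.23 / (1.23 - 1) * 437.58 * 3255) = 3903 m/s

3903 m/s


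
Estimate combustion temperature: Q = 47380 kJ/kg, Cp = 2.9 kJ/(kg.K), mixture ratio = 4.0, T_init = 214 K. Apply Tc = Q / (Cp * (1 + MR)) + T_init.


Tc = 47380 / (2.9 * (1 + 4.0)) + 214 = 3482 K

3482 K


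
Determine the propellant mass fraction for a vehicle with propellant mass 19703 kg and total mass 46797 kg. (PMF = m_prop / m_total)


PMF = 19703 / 46797 = 0.421

0.421


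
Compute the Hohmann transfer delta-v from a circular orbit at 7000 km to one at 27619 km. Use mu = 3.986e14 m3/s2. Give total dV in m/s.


V1 = sqrt(mu/r1) = 7546.05 m/s
dV1 = V1*(sqrt(2*r2/(r1+r2)) - 1) = 1985.89 m/s
V2 = sqrt(mu/r2) = 3798.96 m/s
dV2 = V2*(1 - sqrt(2*r1/(r1+r2))) = 1383.1 m/s
Total dV = 3369 m/s

3369 m/s


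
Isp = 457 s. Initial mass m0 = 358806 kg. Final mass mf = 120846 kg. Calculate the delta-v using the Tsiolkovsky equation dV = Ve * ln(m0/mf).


Ve = 457 * 9.81 = 4483.17 m/s
dV = 4483.17 * ln(358806/120846) = 4879 m/s

4879 m/s


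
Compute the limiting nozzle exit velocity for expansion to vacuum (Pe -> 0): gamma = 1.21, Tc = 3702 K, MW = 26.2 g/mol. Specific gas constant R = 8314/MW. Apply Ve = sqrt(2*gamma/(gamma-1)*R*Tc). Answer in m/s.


R = 8314 / 26.2 = 317.33 J/(kg.K)
Ve = sqrt(2 * 1.21 / (1.21 - 1) * 317.33 * 3702) = 3679 m/s

3679 m/s


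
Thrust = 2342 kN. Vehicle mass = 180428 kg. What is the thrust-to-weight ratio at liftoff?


TWR = 2342000 / (180428 * 9.81) = 1.32

1.32


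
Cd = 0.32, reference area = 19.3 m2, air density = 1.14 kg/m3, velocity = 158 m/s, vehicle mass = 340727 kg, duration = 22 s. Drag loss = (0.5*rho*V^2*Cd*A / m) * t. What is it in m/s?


D = 0.5 * 1.14 * 158^2 * 0.32 * 19.3 = 87881.27 N
a = 87881.27 / 340727 = 0.2579 m/s2
dV = 0.2579 * 22 = 5.7 m/s

5.7 m/s


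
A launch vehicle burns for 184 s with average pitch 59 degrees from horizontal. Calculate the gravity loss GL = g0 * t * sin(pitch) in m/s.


GL = 9.81 * 184 * sin(59 deg) = 1547 m/s

1547 m/s


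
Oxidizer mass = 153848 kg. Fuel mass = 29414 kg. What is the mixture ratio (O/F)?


MR = 153848 / 29414 = 5.23

5.23


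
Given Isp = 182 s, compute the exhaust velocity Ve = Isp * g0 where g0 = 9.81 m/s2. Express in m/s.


Ve = Isp * g0 = 182 * 9.81 = 1785.4 m/s

1785.4 m/s


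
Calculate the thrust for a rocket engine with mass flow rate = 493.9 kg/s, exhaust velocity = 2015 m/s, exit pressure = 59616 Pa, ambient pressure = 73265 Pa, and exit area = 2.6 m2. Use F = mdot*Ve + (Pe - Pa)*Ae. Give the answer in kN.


F = 493.9 * 2015 + (59616 - 73265) * 2.6 = 959721.0 N = 959.7 kN

959.7 kN


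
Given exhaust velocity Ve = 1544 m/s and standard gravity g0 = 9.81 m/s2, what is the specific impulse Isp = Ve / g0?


Isp = Ve / g0 = 1544 / 9.81 = 157.4 s

157.4 s


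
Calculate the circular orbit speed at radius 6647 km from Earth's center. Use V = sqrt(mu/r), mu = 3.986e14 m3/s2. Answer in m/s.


V = sqrt(3.986e14 / 6647000) = 7744 m/s

7744 m/s


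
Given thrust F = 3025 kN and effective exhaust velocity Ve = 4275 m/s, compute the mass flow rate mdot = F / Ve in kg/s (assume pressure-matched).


mdot = F / Ve = 3025000 / 4275 = 707.6 kg/s

707.6 kg/s


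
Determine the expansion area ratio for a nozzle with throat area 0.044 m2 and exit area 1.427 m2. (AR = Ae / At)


AR = 1.427 / 0.044 = 32.4

32.4


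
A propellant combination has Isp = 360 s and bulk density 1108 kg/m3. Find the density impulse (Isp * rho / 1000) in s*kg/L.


rho*Isp = 360 * 1108 / 1000 = 399 s*kg/L

399 s*kg/L


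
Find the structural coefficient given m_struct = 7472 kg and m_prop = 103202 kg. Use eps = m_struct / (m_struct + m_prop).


eps = 7472 / (7472 + 103202) = 0.0675

0.0675


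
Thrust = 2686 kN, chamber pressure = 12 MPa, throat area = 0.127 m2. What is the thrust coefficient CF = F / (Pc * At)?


CF = 2686000 / (12e6 * 0.127) = 1.76

1.76


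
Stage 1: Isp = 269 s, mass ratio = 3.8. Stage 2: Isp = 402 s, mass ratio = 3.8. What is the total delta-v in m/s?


dV1 = 269 * 9.81 * ln(3.8) = 3522.9 m/s
dV2 = 402 * 9.81 * ln(3.8) = 5264.7 m/s
Total dV = 3522.9 + 5264.7 = 8787.6 m/s ~ 8788 m/s

8788 m/s


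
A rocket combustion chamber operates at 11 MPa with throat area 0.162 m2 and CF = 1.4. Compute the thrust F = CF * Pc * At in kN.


F = 1.4 * 11e6 * 0.162 = 2.4948e+06 N = 2494.8 kN

2494.8 kN


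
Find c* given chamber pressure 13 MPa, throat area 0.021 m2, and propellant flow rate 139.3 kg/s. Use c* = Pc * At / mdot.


c* = 13e6 * 0.021 / 139.3 = 1960 m/s

1960 m/s


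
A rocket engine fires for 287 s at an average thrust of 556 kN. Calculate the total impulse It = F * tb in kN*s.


It = 556 * 287 = 159572 kN*s

159572 kN*s


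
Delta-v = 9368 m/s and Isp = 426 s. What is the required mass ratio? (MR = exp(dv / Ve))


Ve = 426 * 9.81 = 4179.06 m/s
MR = exp(9368 / 4179.06) = 9.409

9.409


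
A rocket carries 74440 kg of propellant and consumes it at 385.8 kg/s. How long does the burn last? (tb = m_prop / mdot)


tb = 74440 / 385.8 = 192.9 s

192.9 s


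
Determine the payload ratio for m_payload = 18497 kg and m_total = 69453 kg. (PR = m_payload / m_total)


PR = 18497 / 69453 = 0.2663

0.2663


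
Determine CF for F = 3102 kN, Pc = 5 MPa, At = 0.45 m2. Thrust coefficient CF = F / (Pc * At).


CF = 3102000 / (5e6 * 0.45) = 1.38

1.38


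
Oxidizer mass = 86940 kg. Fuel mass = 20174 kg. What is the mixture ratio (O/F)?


MR = 86940 / 20174 = 4.31

4.31


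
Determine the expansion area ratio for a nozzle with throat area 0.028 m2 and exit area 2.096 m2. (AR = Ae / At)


AR = 2.096 / 0.028 = 74.9

74.9


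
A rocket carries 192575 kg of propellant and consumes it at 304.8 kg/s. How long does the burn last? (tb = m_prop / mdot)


tb = 192575 / 304.8 = 631.8 s

631.8 s


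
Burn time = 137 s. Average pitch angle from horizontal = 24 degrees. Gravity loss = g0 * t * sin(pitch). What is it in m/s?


GL = 9.81 * 137 * sin(24 deg) = 547 m/s

547 m/s


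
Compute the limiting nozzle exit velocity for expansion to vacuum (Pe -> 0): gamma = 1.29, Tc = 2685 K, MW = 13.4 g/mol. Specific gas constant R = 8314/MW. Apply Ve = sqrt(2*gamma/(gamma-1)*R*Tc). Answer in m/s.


R = 8314 / 13.4 = 620.45 J/(kg.K)
Ve = sqrt(2 * 1.29 / (1.29 - 1) * 620.45 * 2685) = 3850 m/s

3850 m/s


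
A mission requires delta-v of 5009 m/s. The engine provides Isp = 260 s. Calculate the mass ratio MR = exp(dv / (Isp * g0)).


Ve = 260 * 9.81 = 2550.6 m/s
MR = exp(5009 / 2550.6) = 7.127

7.127


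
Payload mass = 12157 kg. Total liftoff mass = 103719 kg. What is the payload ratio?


PR = 12157 / 103719 = 0.1172

0.1172


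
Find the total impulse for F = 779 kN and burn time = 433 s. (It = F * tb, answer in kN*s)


It = 779 * 433 = 337307 kN*s

337307 kN*s


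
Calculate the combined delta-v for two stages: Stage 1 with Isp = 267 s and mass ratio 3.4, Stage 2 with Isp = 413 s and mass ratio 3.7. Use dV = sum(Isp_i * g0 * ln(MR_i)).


dV1 = 267 * 9.81 * ln(3.4) = 3205.4 m/s
dV2 = 413 * 9.81 * ln(3.7) = 5300.7 m/s
Total dV = 3205.4 + 5300.7 = 8506.1 m/s ~ 8506 m/s

8506 m/s


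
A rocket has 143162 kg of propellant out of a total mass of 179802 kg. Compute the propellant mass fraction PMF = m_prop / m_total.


PMF = 143162 / 179802 = 0.796

0.796


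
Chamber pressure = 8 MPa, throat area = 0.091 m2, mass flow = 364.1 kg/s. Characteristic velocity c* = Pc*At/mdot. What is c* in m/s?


c* = 8e6 * 0.091 / 364.1 = 1999 m/s

1999 m/s


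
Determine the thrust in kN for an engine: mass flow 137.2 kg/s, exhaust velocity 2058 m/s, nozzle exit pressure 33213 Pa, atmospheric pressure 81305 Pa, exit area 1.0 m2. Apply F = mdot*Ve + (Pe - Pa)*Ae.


F = 137.2 * 2058 + (33213 - 81305) * 1.0 = 234266.0 N = 234.3 kN

234.3 kN
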